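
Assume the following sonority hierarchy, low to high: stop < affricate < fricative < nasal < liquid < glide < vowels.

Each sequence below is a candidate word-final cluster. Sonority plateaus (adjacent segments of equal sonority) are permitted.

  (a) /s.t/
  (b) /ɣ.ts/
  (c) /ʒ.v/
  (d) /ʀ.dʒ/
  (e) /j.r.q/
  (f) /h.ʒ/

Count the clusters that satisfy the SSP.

(a) sonority 3-1: well-formed.
(b) sonority 3-2: well-formed.
(c) sonority 3-3: well-formed.
(d) sonority 5-2: well-formed.
(e) sonority 6-5-1: well-formed.
(f) sonority 3-3: well-formed.

6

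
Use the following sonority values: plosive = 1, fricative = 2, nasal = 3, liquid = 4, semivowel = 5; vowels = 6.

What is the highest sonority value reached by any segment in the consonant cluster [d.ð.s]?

/d/ — plosive, sonority 1.
/ð/ — fricative, sonority 2.
/s/ — fricative, sonority 2.
The maximum is 2.

2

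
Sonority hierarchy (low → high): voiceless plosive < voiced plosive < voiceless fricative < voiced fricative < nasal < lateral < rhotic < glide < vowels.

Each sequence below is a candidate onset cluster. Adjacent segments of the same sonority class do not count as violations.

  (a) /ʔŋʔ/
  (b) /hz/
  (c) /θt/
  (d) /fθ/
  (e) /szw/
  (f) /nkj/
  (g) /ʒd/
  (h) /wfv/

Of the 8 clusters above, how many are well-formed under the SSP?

3

(a) sonority 1-5-1: ill-formed.
(b) sonority 3-4: well-formed.
(c) sonority 3-1: ill-formed.
(d) sonority 3-3: well-formed.
(e) sonority 3-4-8: well-formed.
(f) sonority 5-1-8: ill-formed.
(g) sonority 4-2: ill-formed.
(h) sonority 8-3-4: ill-formed.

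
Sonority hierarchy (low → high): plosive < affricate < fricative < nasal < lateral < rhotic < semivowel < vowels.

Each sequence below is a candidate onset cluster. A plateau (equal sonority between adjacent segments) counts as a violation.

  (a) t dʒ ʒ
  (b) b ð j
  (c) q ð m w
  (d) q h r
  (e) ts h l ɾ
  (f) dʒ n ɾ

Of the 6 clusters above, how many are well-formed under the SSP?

(a) sonority 1-2-3: well-formed.
(b) sonority 1-3-7: well-formed.
(c) sonority 1-3-4-7: well-formed.
(d) sonority 1-3-6: well-formed.
(e) sonority 2-3-5-6: well-formed.
(f) sonority 2-4-6: well-formed.

6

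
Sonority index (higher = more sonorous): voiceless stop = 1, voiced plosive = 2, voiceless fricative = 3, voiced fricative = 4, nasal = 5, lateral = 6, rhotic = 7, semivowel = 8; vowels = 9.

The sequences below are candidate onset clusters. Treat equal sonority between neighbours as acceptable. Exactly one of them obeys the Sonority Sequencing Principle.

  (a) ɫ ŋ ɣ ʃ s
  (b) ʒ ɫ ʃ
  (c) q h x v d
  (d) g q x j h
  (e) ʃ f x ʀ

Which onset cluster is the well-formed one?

(a) 6-5-4-3-3 → violates
(b) 4-6-3 → violates
(c) 1-3-3-4-2 → violates
(d) 2-1-3-8-3 → violates
(e) 3-3-3-7 → obeys

e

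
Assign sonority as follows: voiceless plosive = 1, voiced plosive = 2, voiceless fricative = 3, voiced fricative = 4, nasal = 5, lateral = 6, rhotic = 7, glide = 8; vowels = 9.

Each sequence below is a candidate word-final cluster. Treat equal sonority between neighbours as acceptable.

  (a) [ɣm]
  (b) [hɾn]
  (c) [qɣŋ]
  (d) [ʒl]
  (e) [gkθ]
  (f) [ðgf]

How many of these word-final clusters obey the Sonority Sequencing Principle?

0

(a) sonority 4-5: ill-formed.
(b) sonority 3-7-5: ill-formed.
(c) sonority 1-4-5: ill-formed.
(d) sonority 4-6: ill-formed.
(e) sonority 2-1-3: ill-formed.
(f) sonority 4-2-3: ill-formed.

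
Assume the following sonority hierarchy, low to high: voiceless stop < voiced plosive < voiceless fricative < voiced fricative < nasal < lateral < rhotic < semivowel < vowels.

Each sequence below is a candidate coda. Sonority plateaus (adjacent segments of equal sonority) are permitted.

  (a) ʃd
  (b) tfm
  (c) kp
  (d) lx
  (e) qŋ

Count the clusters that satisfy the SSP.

3

(a) ʃd: profile 3-2 — obeys.
(b) tfm: profile 1-3-5 — violates.
(c) kp: profile 1-1 — obeys.
(d) lx: profile 6-3 — obeys.
(e) qŋ: profile 1-5 — violates.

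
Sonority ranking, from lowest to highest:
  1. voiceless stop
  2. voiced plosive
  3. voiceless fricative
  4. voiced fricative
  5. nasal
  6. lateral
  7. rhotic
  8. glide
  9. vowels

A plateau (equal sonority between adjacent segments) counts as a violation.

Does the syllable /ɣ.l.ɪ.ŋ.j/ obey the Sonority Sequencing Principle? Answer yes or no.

Onset: /ɣ/ is a voiced fricative (sonority 4), /l/ is a lateral (sonority 6); then the nucleus /ɪ/ (sonority 9).
Onset profile 4-6-9 — rises to the nucleus.
Coda: /ŋ/ is a nasal (sonority 5), /j/ is a glide (sonority 8).
Coda profile 9-5-8 — does not strictly fall throughout.

no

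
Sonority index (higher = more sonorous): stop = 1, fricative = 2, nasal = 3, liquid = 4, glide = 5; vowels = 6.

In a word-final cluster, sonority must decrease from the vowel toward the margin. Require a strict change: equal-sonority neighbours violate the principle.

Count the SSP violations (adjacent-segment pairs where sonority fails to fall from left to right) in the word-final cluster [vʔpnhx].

3

/v/ is a fricative (sonority 2).
/ʔ/ is a stop (sonority 1).
/p/ is a stop (sonority 1).
/n/ is a nasal (sonority 3).
/h/ is a fricative (sonority 2).
/x/ is a fricative (sonority 2).
/v/→/ʔ/: 2→1 (falls) — ok.
/ʔ/→/p/: 1→1 (plateau) — violation.
/p/→/n/: 1→3 (does not fall) — violation.
/n/→/h/: 3→2 (falls) — ok.
/h/→/x/: 2→2 (plateau) — violation.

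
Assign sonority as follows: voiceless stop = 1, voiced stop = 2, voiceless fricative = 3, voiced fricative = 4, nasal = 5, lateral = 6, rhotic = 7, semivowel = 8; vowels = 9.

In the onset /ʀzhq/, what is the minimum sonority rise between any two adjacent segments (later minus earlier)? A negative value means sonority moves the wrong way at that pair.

/ʀ/ — rhotic, sonority 7.
/z/ — voiced fricative, sonority 4.
/h/ — voiceless fricative, sonority 3.
/q/ — voiceless stop, sonority 1.
/ʀ/→/z/: change -3.
/z/→/h/: change -1.
/h/→/q/: change -2.
Minimum = -3.

-3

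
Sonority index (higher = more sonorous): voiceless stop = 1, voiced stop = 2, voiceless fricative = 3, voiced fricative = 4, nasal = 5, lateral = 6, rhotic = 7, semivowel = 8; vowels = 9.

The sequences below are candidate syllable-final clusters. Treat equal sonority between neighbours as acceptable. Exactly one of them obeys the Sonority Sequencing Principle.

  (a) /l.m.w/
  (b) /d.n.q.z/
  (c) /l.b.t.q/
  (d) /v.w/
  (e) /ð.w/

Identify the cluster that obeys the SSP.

(a) /l.m.w/: profile 6-5-8 — violates.
(b) /d.n.q.z/: profile 2-5-1-4 — violates.
(c) /l.b.t.q/: profile 6-2-1-1 — obeys.
(d) /v.w/: profile 4-8 — violates.
(e) /ð.w/: profile 4-8 — violates.

c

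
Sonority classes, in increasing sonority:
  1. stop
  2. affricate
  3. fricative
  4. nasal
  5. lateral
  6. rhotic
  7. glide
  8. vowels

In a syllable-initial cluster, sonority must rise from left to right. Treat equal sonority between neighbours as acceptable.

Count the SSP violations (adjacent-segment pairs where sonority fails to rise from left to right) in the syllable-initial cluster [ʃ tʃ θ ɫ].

1

/ʃ/: fricative = 3.
/tʃ/: affricate = 2.
/θ/: fricative = 3.
/ɫ/: lateral = 5.
/ʃ/→/tʃ/: 3→2 (does not rise) — violation.
/tʃ/→/θ/: 2→3 (rises) — ok.
/θ/→/ɫ/: 3→5 (rises) — ok.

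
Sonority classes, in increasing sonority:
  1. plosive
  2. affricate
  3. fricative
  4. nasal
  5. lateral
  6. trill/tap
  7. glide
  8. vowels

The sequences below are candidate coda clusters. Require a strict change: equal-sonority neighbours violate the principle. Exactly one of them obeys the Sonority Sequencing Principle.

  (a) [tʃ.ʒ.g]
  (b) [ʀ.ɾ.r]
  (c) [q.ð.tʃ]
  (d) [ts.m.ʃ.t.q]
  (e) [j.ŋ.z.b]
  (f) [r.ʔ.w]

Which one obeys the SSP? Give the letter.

(a) 2-3-1 → violates
(b) 6-6-6 → violates
(c) 1-3-2 → violates
(d) 2-4-3-1-1 → violates
(e) 7-4-3-1 → obeys
(f) 6-1-7 → violates

e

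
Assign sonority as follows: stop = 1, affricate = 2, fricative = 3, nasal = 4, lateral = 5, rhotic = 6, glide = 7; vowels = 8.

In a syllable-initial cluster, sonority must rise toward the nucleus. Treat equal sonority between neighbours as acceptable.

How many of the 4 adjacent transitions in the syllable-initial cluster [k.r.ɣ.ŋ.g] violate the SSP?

/k/: stop = 1.
/r/: rhotic = 6.
/ɣ/: fricative = 3.
/ŋ/: nasal = 4.
/g/: stop = 1.
/k/→/r/: 1→6 (rises) — ok.
/r/→/ɣ/: 6→3 (does not rise) — violation.
/ɣ/→/ŋ/: 3→4 (rises) — ok.
/ŋ/→/g/: 4→1 (does not rise) — violation.

2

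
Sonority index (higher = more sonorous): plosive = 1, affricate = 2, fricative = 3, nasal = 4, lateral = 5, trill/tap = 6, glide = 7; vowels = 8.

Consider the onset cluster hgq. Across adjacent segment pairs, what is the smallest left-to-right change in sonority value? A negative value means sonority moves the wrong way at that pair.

/h/: fricative = 3.
/g/: plosive = 1.
/q/: plosive = 1.
/h/→/g/: change -2.
/g/→/q/: change +0.
Minimum = -2.

-2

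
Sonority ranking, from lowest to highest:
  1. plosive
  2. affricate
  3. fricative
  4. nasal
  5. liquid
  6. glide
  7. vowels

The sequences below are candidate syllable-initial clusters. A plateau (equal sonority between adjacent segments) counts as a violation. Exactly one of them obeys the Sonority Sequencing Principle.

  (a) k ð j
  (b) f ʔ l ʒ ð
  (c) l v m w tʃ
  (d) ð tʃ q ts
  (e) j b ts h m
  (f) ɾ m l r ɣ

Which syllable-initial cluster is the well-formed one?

(a) sonority 1-3-6: well-formed.
(b) sonority 3-1-5-3-3: ill-formed.
(c) sonority 5-3-4-6-2: ill-formed.
(d) sonority 3-2-1-2: ill-formed.
(e) sonority 6-1-2-3-4: ill-formed.
(f) sonority 5-4-5-5-3: ill-formed.

a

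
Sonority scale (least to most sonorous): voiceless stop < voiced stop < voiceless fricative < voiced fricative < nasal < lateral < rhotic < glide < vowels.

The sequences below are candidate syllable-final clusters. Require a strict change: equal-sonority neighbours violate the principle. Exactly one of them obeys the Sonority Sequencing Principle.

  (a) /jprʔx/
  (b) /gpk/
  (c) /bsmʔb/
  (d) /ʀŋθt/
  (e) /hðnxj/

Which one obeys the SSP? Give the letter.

(a) sonority 8-1-7-1-3: ill-formed.
(b) sonority 2-1-1: ill-formed.
(c) sonority 2-3-5-1-2: ill-formed.
(d) sonority 7-5-3-1: well-formed.
(e) sonority 3-4-5-3-8: ill-formed.

d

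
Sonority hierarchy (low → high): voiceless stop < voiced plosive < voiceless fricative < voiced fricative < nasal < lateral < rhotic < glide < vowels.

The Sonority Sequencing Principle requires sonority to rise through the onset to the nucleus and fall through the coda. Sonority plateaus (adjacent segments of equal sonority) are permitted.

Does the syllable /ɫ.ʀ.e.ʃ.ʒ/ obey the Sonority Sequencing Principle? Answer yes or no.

Onset: /ɫ/ is a lateral (sonority 6), /ʀ/ is a rhotic (sonority 7); then the nucleus /e/ (sonority 9).
Onset profile 6-7-9 — rises to the nucleus.
Coda: /ʃ/ is a voiceless fricative (sonority 3), /ʒ/ is a voiced fricative (sonority 4).
Coda profile 9-3-4 — does not fall throughout.

no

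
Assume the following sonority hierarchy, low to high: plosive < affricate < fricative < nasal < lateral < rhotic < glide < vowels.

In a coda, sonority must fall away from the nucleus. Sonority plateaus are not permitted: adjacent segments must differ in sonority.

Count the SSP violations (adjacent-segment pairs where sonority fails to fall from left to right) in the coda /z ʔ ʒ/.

1

/z/: fricative = 3.
/ʔ/: plosive = 1.
/ʒ/: fricative = 3.
/z/→/ʔ/: 3→1 (falls) — ok.
/ʔ/→/ʒ/: 1→3 (does not fall) — violation.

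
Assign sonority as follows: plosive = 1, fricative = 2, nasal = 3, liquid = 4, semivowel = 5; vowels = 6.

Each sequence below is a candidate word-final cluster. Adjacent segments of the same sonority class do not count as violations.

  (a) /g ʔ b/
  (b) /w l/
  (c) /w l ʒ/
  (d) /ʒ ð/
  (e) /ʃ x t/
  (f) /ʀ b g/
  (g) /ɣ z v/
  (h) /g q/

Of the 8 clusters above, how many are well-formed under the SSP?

8

(a) sonority 1-1-1: well-formed.
(b) sonority 5-4: well-formed.
(c) sonority 5-4-2: well-formed.
(d) sonority 2-2: well-formed.
(e) sonority 2-2-1: well-formed.
(f) sonority 4-1-1: well-formed.
(g) sonority 2-2-2: well-formed.
(h) sonority 1-1: well-formed.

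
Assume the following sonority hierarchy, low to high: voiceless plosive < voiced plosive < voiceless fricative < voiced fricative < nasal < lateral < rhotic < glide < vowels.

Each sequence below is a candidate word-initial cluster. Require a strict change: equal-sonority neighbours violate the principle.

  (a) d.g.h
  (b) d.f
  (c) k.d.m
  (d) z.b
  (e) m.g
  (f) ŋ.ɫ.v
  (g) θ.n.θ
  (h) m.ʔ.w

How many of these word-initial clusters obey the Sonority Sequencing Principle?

2

(a) sonority 2-2-3: ill-formed.
(b) sonority 2-3: well-formed.
(c) sonority 1-2-5: well-formed.
(d) sonority 4-2: ill-formed.
(e) sonority 5-2: ill-formed.
(f) sonority 5-6-4: ill-formed.
(g) sonority 3-5-3: ill-formed.
(h) sonority 5-1-8: ill-formed.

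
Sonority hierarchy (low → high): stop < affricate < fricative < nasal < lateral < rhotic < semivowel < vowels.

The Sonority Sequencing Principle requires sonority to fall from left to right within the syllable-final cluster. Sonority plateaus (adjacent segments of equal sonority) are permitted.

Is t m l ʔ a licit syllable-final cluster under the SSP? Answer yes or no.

no

/t/: stop = 1.
/m/: nasal = 4.
/l/: lateral = 5.
/ʔ/: stop = 1.
The profile is 1-4-5-1. Between /t/ (1) and /m/ (4) sonority does not fall, so the cluster violates the SSP.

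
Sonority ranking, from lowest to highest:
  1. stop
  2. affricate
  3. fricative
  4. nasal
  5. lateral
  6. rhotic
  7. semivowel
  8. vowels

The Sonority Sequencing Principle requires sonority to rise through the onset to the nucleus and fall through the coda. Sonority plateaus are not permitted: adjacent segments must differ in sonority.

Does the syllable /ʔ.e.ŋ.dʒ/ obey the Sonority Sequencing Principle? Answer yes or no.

yes

Onset: /ʔ/ is a stop (sonority 1); then the nucleus /e/ (sonority 8).
Onset profile 1-8 — rises to the nucleus.
Coda: /ŋ/ is a nasal (sonority 4), /dʒ/ is an affricate (sonority 2).
Coda profile 8-4-2 — falls from the nucleus.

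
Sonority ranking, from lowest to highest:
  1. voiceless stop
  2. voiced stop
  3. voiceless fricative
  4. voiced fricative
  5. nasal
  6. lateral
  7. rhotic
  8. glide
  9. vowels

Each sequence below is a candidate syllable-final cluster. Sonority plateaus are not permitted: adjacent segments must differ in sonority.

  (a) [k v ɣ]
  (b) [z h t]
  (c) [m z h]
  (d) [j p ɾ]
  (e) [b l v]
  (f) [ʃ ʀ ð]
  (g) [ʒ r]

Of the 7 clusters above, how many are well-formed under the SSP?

2

(a) [k v ɣ]: profile 1-4-4 — violates.
(b) [z h t]: profile 4-3-1 — obeys.
(c) [m z h]: profile 5-4-3 — obeys.
(d) [j p ɾ]: profile 8-1-7 — violates.
(e) [b l v]: profile 2-6-4 — violates.
(f) [ʃ ʀ ð]: profile 3-7-4 — violates.
(g) [ʒ r]: profile 4-7 — violates.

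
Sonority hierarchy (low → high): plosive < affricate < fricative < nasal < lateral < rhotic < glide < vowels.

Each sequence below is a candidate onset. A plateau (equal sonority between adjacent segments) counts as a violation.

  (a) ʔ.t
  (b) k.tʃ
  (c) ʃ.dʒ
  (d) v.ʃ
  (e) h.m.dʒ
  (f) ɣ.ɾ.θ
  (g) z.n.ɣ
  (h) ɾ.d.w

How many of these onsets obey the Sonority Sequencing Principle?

1

(a) sonority 1-1: ill-formed.
(b) sonority 1-2: well-formed.
(c) sonority 3-2: ill-formed.
(d) sonority 3-3: ill-formed.
(e) sonority 3-4-2: ill-formed.
(f) sonority 3-6-3: ill-formed.
(g) sonority 3-4-3: ill-formed.
(h) sonority 6-1-7: ill-formed.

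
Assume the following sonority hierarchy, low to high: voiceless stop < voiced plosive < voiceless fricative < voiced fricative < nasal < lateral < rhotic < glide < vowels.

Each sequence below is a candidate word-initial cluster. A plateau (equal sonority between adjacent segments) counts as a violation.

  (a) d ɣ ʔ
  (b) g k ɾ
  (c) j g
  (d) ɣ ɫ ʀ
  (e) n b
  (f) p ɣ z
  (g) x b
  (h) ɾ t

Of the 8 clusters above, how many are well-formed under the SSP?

(a) 2-4-1 → violates
(b) 2-1-7 → violates
(c) 8-2 → violates
(d) 4-6-7 → obeys
(e) 5-2 → violates
(f) 1-4-4 → violates
(g) 3-2 → violates
(h) 7-1 → violates

1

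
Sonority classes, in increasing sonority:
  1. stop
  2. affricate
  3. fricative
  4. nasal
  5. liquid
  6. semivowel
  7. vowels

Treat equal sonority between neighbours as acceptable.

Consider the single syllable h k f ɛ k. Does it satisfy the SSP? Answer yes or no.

Onset: /h/ is a fricative (sonority 3), /k/ is a stop (sonority 1), /f/ is a fricative (sonority 3); then the nucleus /ɛ/ (sonority 7).
Onset profile 3-1-3-7 — does not rise throughout.
Coda: /k/ is a stop (sonority 1).
Coda profile 7-1 — falls from the nucleus.

no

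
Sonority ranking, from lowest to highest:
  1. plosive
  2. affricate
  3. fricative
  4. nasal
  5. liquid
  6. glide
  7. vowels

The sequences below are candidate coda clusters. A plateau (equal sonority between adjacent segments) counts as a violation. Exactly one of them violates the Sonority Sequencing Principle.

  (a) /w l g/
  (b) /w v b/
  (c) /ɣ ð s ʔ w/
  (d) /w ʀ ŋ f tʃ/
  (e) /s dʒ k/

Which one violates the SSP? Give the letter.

c

(a) 6-5-1 → obeys
(b) 6-3-1 → obeys
(c) 3-3-3-1-6 → violates
(d) 6-5-4-3-2 → obeys
(e) 3-2-1 → obeys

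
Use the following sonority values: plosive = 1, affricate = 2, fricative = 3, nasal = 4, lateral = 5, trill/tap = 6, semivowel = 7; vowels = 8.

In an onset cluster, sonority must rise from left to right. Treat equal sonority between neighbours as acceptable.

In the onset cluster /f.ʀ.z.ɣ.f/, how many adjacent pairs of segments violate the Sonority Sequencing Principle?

/f/ — fricative, sonority 3.
/ʀ/ — trill/tap, sonority 6.
/z/ — fricative, sonority 3.
/ɣ/ — fricative, sonority 3.
/f/ — fricative, sonority 3.
/f/→/ʀ/: 3→6 (rises) — ok.
/ʀ/→/z/: 6→3 (does not rise) — violation.
/z/→/ɣ/: 3→3 (plateau, allowed) — ok.
/ɣ/→/f/: 3→3 (plateau, allowed) — ok.

1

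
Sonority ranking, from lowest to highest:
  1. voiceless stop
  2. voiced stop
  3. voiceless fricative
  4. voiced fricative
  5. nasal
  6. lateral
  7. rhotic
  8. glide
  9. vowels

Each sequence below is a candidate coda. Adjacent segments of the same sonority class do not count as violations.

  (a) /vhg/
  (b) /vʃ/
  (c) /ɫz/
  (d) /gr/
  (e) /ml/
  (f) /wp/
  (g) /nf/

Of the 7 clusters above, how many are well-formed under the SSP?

(a) /vhg/: profile 4-3-2 — obeys.
(b) /vʃ/: profile 4-3 — obeys.
(c) /ɫz/: profile 6-4 — obeys.
(d) /gr/: profile 2-7 — violates.
(e) /ml/: profile 5-6 — violates.
(f) /wp/: profile 8-1 — obeys.
(g) /nf/: profile 5-3 — obeys.

5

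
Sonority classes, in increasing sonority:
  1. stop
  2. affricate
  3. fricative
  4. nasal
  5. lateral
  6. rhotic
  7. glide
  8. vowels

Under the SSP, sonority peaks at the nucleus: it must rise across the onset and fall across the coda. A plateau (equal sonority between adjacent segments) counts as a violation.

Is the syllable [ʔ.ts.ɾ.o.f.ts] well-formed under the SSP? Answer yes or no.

Onset: /ʔ/ is a stop (sonority 1), /ts/ is an affricate (sonority 2), /ɾ/ is a rhotic (sonority 6); then the nucleus /o/ (sonority 8).
Onset profile 1-2-6-8 — rises to the nucleus.
Coda: /f/ is a fricative (sonority 3), /ts/ is an affricate (sonority 2).
Coda profile 8-3-2 — falls from the nucleus.

yes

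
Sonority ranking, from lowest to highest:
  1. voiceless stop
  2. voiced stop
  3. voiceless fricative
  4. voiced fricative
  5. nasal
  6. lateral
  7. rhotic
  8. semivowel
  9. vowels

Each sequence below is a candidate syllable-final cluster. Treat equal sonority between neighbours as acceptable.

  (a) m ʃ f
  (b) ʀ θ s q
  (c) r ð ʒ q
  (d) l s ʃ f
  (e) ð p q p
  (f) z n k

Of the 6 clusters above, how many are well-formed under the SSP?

(a) 5-3-3 → obeys
(b) 7-3-3-1 → obeys
(c) 7-4-4-1 → obeys
(d) 6-3-3-3 → obeys
(e) 4-1-1-1 → obeys
(f) 4-5-1 → violates

5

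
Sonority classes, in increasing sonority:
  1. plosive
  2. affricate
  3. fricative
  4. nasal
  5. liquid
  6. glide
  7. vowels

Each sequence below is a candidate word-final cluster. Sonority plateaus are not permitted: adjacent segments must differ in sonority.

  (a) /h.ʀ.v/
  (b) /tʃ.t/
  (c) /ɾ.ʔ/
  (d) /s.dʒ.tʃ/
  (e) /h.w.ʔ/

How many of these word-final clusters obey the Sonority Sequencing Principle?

2

(a) sonority 3-5-3: ill-formed.
(b) sonority 2-1: well-formed.
(c) sonority 5-1: well-formed.
(d) sonority 3-2-2: ill-formed.
(e) sonority 3-6-1: ill-formed.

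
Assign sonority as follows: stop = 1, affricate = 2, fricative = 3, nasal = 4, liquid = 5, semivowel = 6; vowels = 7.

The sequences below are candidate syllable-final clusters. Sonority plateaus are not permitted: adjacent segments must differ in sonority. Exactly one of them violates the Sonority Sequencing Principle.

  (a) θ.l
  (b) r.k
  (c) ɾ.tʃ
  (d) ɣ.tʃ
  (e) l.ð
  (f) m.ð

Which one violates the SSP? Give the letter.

(a) θ.l: profile 3-5 — violates.
(b) r.k: profile 5-1 — obeys.
(c) ɾ.tʃ: profile 5-2 — obeys.
(d) ɣ.tʃ: profile 3-2 — obeys.
(e) l.ð: profile 5-3 — obeys.
(f) m.ð: profile 4-3 — obeys.

a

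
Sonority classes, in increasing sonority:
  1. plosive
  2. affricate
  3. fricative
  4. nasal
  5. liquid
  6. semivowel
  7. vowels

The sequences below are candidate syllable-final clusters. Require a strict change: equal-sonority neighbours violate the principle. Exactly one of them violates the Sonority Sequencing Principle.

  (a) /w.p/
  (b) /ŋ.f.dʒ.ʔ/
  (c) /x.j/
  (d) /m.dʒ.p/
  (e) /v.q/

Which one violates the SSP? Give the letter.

(a) sonority 6-1: well-formed.
(b) sonority 4-3-2-1: well-formed.
(c) sonority 3-6: ill-formed.
(d) sonority 4-2-1: well-formed.
(e) sonority 3-1: well-formed.

c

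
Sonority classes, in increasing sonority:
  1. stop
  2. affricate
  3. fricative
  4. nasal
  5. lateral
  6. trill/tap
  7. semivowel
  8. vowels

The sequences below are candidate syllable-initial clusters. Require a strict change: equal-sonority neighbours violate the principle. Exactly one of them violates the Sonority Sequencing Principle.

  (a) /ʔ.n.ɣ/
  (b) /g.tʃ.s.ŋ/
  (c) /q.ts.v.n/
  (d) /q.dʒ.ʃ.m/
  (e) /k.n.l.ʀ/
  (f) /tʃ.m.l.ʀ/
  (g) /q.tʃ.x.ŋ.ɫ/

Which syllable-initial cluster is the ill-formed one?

a

(a) /ʔ.n.ɣ/: profile 1-4-3 — violates.
(b) /g.tʃ.s.ŋ/: profile 1-2-3-4 — obeys.
(c) /q.ts.v.n/: profile 1-2-3-4 — obeys.
(d) /q.dʒ.ʃ.m/: profile 1-2-3-4 — obeys.
(e) /k.n.l.ʀ/: profile 1-4-5-6 — obeys.
(f) /tʃ.m.l.ʀ/: profile 2-4-5-6 — obeys.
(g) /q.tʃ.x.ŋ.ɫ/: profile 1-2-3-4-5 — obeys.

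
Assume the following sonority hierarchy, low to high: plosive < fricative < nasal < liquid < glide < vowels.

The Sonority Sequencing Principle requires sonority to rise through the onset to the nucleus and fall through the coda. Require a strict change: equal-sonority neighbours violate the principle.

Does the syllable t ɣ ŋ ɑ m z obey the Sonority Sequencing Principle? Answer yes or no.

Onset: /t/ is a plosive (sonority 1), /ɣ/ is a fricative (sonority 2), /ŋ/ is a nasal (sonority 3); then the nucleus /ɑ/ (sonority 6).
Onset profile 1-2-3-6 — rises to the nucleus.
Coda: /m/ is a nasal (sonority 3), /z/ is a fricative (sonority 2).
Coda profile 6-3-2 — falls from the nucleus.

yes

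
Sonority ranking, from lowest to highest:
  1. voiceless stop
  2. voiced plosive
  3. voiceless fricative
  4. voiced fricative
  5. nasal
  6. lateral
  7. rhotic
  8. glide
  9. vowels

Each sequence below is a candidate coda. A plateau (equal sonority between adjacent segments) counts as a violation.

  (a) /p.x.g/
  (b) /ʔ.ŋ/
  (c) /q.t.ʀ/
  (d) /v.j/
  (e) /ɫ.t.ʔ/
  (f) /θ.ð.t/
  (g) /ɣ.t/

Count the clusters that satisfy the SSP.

1

(a) 1-3-2 → violates
(b) 1-5 → violates
(c) 1-1-7 → violates
(d) 4-8 → violates
(e) 6-1-1 → violates
(f) 3-4-1 → violates
(g) 4-1 → obeys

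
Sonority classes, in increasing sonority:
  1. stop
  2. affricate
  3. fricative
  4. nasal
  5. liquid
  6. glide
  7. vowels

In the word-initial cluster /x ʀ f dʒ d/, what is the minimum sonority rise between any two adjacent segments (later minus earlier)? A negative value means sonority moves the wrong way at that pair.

/x/: fricative = 3.
/ʀ/: liquid = 5.
/f/: fricative = 3.
/dʒ/: affricate = 2.
/d/: stop = 1.
/x/→/ʀ/: change +2.
/ʀ/→/f/: change -2.
/f/→/dʒ/: change -1.
/dʒ/→/d/: change -1.
Minimum = -2.

-2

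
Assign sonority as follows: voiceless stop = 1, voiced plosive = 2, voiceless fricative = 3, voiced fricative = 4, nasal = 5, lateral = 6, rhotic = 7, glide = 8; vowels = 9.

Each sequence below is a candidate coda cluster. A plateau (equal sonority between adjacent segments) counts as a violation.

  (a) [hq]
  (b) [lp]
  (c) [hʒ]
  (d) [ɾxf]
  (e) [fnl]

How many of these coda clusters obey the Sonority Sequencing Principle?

2

(a) sonority 3-1: well-formed.
(b) sonority 6-1: well-formed.
(c) sonority 3-4: ill-formed.
(d) sonority 7-3-3: ill-formed.
(e) sonority 3-5-6: ill-formed.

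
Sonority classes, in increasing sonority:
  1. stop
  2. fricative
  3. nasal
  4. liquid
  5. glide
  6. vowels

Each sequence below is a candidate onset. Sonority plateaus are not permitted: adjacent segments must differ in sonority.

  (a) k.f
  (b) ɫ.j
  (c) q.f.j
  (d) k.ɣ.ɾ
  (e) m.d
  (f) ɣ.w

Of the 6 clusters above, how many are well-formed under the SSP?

5

(a) sonority 1-2: well-formed.
(b) sonority 4-5: well-formed.
(c) sonority 1-2-5: well-formed.
(d) sonority 1-2-4: well-formed.
(e) sonority 3-1: ill-formed.
(f) sonority 2-5: well-formed.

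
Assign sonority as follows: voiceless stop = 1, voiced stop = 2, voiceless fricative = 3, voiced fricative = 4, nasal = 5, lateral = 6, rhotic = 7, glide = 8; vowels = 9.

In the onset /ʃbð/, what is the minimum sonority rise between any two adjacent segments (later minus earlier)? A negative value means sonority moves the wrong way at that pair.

/ʃ/ — voiceless fricative, sonority 3.
/b/ — voiced stop, sonority 2.
/ð/ — voiced fricative, sonority 4.
/ʃ/→/b/: change -1.
/b/→/ð/: change +2.
Minimum = -1.

-1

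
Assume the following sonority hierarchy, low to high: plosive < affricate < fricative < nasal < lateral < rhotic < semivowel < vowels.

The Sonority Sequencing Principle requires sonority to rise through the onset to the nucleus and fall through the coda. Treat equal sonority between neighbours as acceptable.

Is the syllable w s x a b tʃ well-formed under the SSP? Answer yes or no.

no

Onset: /w/ is a semivowel (sonority 7), /s/ is a fricative (sonority 3), /x/ is a fricative (sonority 3); then the nucleus /a/ (sonority 8).
Onset profile 7-3-3-8 — does not rise throughout.
Coda: /b/ is a plosive (sonority 1), /tʃ/ is an affricate (sonority 2).
Coda profile 8-1-2 — does not fall throughout.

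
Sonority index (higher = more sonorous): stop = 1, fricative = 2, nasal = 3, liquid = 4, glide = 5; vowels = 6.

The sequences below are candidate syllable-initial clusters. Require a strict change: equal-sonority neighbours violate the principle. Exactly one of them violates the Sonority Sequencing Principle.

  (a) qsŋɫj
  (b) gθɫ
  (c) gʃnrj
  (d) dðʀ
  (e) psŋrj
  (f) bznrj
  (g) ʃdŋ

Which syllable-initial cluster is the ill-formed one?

g

(a) 1-2-3-4-5 → obeys
(b) 1-2-4 → obeys
(c) 1-2-3-4-5 → obeys
(d) 1-2-4 → obeys
(e) 1-2-3-4-5 → obeys
(f) 1-2-3-4-5 → obeys
(g) 2-1-3 → violates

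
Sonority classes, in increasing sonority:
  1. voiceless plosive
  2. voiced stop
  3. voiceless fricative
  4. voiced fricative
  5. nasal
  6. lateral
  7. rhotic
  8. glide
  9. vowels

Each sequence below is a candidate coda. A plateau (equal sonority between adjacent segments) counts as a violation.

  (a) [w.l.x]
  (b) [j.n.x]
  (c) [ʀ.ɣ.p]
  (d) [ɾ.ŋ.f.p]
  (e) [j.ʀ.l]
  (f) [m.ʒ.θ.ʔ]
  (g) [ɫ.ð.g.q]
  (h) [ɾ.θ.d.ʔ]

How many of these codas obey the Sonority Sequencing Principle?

8

(a) [w.l.x]: profile 8-6-3 — obeys.
(b) [j.n.x]: profile 8-5-3 — obeys.
(c) [ʀ.ɣ.p]: profile 7-4-1 — obeys.
(d) [ɾ.ŋ.f.p]: profile 7-5-3-1 — obeys.
(e) [j.ʀ.l]: profile 8-7-6 — obeys.
(f) [m.ʒ.θ.ʔ]: profile 5-4-3-1 — obeys.
(g) [ɫ.ð.g.q]: profile 6-4-2-1 — obeys.
(h) [ɾ.θ.d.ʔ]: profile 7-3-2-1 — obeys.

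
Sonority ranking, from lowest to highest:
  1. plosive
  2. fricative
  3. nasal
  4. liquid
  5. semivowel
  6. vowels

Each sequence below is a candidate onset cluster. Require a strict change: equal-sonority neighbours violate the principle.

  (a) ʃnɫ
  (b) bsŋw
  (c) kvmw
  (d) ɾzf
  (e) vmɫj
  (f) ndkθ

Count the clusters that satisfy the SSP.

(a) sonority 2-3-4: well-formed.
(b) sonority 1-2-3-5: well-formed.
(c) sonority 1-2-3-5: well-formed.
(d) sonority 4-2-2: ill-formed.
(e) sonority 2-3-4-5: well-formed.
(f) sonority 3-1-1-2: ill-formed.

4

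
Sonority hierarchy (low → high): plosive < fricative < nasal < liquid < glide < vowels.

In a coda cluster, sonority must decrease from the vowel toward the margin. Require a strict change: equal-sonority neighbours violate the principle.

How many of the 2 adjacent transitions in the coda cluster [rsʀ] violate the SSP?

1

/r/ is a liquid (sonority 4).
/s/ is a fricative (sonority 2).
/ʀ/ is a liquid (sonority 4).
/r/→/s/: 4→2 (falls) — ok.
/s/→/ʀ/: 2→4 (does not fall) — violation.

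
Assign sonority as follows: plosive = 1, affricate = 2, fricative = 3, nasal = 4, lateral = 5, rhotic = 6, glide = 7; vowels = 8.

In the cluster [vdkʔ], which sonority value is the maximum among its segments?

3

/v/ is a fricative (sonority 3).
/d/ is a plosive (sonority 1).
/k/ is a plosive (sonority 1).
/ʔ/ is a plosive (sonority 1).
The maximum is 3.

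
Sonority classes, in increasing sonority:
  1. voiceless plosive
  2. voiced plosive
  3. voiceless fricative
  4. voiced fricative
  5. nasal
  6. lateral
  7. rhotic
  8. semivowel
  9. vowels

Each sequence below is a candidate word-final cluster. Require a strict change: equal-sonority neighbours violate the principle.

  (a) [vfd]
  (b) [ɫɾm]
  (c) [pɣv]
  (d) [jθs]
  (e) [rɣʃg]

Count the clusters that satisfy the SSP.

(a) 4-3-2 → obeys
(b) 6-7-5 → violates
(c) 1-4-4 → violates
(d) 8-3-3 → violates
(e) 7-4-3-2 → obeys

2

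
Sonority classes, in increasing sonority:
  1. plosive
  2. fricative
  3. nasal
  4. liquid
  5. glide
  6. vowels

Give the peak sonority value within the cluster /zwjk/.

/z/ — fricative, sonority 2.
/w/ — glide, sonority 5.
/j/ — glide, sonority 5.
/k/ — plosive, sonority 1.
The maximum is 5.

5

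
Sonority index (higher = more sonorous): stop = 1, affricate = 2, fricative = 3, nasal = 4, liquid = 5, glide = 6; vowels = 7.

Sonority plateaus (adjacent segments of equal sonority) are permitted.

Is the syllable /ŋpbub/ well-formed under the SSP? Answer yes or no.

no

Onset: /ŋ/ is a nasal (sonority 4), /p/ is a stop (sonority 1), /b/ is a stop (sonority 1); then the nucleus /u/ (sonority 7).
Onset profile 4-1-1-7 — does not rise throughout.
Coda: /b/ is a stop (sonority 1).
Coda profile 7-1 — falls from the nucleus.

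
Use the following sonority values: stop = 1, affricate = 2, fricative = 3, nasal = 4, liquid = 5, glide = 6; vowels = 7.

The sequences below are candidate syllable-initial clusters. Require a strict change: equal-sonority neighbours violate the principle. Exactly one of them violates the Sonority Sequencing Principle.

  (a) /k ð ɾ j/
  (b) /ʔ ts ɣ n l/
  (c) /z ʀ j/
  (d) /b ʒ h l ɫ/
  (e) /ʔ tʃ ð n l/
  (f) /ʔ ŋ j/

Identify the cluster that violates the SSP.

d

(a) sonority 1-3-5-6: well-formed.
(b) sonority 1-2-3-4-5: well-formed.
(c) sonority 3-5-6: well-formed.
(d) sonority 1-3-3-5-5: ill-formed.
(e) sonority 1-2-3-4-5: well-formed.
(f) sonority 1-4-6: well-formed.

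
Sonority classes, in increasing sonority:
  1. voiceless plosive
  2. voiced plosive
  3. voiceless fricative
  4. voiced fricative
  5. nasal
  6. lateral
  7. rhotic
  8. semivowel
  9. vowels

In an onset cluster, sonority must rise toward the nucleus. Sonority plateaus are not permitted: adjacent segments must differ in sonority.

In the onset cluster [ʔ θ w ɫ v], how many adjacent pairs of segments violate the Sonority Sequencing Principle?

2

/ʔ/ — voiceless plosive, sonority 1.
/θ/ — voiceless fricative, sonority 3.
/w/ — semivowel, sonority 8.
/ɫ/ — lateral, sonority 6.
/v/ — voiced fricative, sonority 4.
/ʔ/→/θ/: 1→3 (rises) — ok.
/θ/→/w/: 3→8 (rises) — ok.
/w/→/ɫ/: 8→6 (does not rise) — violation.
/ɫ/→/v/: 6→4 (does not rise) — violation.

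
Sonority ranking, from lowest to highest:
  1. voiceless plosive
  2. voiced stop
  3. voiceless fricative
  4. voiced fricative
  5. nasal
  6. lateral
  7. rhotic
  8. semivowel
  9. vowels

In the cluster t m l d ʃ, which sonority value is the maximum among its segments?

/t/ — voiceless plosive, sonority 1.
/m/ — nasal, sonority 5.
/l/ — lateral, sonority 6.
/d/ — voiced stop, sonority 2.
/ʃ/ — voiceless fricative, sonority 3.
The maximum is 6.

6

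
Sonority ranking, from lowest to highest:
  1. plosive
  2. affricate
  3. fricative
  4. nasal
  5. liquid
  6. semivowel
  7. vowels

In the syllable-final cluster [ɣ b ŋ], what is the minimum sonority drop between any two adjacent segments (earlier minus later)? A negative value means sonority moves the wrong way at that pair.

-3

/ɣ/ is a fricative (sonority 3).
/b/ is a plosive (sonority 1).
/ŋ/ is a nasal (sonority 4).
/ɣ/→/b/: change +2.
/b/→/ŋ/: change -3.
Minimum = -3.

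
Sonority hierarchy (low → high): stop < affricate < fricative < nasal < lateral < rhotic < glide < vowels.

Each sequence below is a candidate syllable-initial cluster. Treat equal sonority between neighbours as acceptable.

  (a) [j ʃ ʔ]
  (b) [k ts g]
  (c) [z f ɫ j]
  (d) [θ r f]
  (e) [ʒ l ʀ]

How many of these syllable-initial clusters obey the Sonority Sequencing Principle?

(a) [j ʃ ʔ]: profile 7-3-1 — violates.
(b) [k ts g]: profile 1-2-1 — violates.
(c) [z f ɫ j]: profile 3-3-5-7 — obeys.
(d) [θ r f]: profile 3-6-3 — violates.
(e) [ʒ l ʀ]: profile 3-5-6 — obeys.

2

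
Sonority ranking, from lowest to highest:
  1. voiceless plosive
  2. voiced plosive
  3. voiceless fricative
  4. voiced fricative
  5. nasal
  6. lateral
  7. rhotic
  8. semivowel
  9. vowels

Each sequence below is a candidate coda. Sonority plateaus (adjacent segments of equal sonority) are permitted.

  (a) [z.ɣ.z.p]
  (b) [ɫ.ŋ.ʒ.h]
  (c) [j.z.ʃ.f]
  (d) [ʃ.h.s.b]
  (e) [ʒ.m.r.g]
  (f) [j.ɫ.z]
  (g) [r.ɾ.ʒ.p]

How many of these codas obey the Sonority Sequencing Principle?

(a) sonority 4-4-4-1: well-formed.
(b) sonority 6-5-4-3: well-formed.
(c) sonority 8-4-3-3: well-formed.
(d) sonority 3-3-3-2: well-formed.
(e) sonority 4-5-7-2: ill-formed.
(f) sonority 8-6-4: well-formed.
(g) sonority 7-7-4-1: well-formed.

6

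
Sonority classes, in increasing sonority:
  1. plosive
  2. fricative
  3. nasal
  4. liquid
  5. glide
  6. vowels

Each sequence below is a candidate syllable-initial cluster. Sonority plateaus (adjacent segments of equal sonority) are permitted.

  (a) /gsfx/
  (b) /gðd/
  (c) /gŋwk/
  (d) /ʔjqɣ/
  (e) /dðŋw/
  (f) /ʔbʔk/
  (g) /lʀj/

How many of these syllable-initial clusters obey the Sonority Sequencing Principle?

(a) 1-2-2-2 → obeys
(b) 1-2-1 → violates
(c) 1-3-5-1 → violates
(d) 1-5-1-2 → violates
(e) 1-2-3-5 → obeys
(f) 1-1-1-1 → obeys
(g) 4-4-5 → obeys

4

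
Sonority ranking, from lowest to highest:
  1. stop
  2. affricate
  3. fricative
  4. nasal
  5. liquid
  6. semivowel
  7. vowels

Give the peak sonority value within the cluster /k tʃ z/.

/k/ is a stop (sonority 1).
/tʃ/ is an affricate (sonority 2).
/z/ is a fricative (sonority 3).
The maximum is 3.

3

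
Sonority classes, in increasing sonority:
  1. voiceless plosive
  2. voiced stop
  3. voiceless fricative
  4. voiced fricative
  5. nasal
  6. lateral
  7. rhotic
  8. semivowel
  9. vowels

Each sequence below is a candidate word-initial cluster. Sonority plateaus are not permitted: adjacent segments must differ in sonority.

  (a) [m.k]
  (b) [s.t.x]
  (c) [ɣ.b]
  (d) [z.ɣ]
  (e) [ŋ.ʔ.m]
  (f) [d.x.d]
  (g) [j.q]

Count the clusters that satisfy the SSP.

(a) sonority 5-1: ill-formed.
(b) sonority 3-1-3: ill-formed.
(c) sonority 4-2: ill-formed.
(d) sonority 4-4: ill-formed.
(e) sonority 5-1-5: ill-formed.
(f) sonority 2-3-2: ill-formed.
(g) sonority 8-1: ill-formed.

0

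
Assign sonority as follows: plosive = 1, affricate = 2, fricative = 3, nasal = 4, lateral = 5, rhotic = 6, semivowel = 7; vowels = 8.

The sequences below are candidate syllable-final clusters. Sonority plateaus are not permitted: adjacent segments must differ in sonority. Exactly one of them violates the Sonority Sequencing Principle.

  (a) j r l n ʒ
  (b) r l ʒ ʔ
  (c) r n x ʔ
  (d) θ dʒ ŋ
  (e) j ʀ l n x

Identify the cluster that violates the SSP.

d

(a) 7-6-5-4-3 → obeys
(b) 6-5-3-1 → obeys
(c) 6-4-3-1 → obeys
(d) 3-2-4 → violates
(e) 7-6-5-4-3 → obeys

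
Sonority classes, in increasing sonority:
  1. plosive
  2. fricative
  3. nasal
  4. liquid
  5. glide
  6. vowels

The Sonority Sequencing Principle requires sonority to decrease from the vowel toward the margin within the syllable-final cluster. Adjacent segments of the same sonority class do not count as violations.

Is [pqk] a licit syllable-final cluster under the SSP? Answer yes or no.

/p/ — plosive, sonority 1.
/q/ — plosive, sonority 1.
/k/ — plosive, sonority 1.
The profile 1-1-1 is non-increasing (plateaus allowed), so the syllable-final cluster satisfies the SSP.

yes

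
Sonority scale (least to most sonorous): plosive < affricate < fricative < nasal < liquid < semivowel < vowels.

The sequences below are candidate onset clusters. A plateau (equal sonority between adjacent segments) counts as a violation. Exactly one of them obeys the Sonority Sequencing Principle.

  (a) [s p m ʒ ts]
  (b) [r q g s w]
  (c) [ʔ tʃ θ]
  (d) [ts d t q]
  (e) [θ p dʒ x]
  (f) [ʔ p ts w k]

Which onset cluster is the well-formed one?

c

(a) 3-1-4-3-2 → violates
(b) 5-1-1-3-6 → violates
(c) 1-2-3 → obeys
(d) 2-1-1-1 → violates
(e) 3-1-2-3 → violates
(f) 1-1-2-6-1 → violates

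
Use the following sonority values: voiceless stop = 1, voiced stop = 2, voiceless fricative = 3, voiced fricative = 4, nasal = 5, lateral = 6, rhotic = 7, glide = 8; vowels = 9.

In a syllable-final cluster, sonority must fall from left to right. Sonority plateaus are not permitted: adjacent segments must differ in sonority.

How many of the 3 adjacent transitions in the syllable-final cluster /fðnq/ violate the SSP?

/f/: voiceless fricative = 3.
/ð/: voiced fricative = 4.
/n/: nasal = 5.
/q/: voiceless stop = 1.
/f/→/ð/: 3→4 (does not fall) — violation.
/ð/→/n/: 4→5 (does not fall) — violation.
/n/→/q/: 5→1 (falls) — ok.

2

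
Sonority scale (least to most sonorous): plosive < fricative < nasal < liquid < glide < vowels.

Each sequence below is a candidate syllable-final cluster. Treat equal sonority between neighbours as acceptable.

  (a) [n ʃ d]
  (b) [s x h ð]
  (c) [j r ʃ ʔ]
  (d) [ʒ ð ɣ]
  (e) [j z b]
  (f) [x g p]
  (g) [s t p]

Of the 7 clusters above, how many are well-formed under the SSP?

(a) 3-2-1 → obeys
(b) 2-2-2-2 → obeys
(c) 5-4-2-1 → obeys
(d) 2-2-2 → obeys
(e) 5-2-1 → obeys
(f) 2-1-1 → obeys
(g) 2-1-1 → obeys

7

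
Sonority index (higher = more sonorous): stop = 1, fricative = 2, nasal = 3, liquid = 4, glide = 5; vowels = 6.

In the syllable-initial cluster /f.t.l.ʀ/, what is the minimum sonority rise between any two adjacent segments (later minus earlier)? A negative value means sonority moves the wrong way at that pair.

/f/: fricative = 2.
/t/: stop = 1.
/l/: liquid = 4.
/ʀ/: liquid = 4.
/f/→/t/: change -1.
/t/→/l/: change +3.
/l/→/ʀ/: change +0.
Minimum = -1.

-1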